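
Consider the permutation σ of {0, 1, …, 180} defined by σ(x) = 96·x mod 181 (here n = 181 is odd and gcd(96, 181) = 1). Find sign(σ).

-1

Trace 77: π^k(77) = [77, 152, 112, 73, 130, 172, 41] for k=0..6.
Cycle lengths of π_96 on ℤ/181ℤ: [180, 1]; 2 cycles in total.
181 − 2 = 179 transpositions; sign(π) = (−1)^179 = -1.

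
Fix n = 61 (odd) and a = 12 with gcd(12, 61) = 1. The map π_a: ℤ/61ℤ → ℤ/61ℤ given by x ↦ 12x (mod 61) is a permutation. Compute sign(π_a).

+1

Orbit of 42 under x↦12x: [42, 16, 9, 47, 15, 58, 25]… (length divides ord_61(12)).
5 cycles of lengths [15, 15, 15, 15, 1].
5 cycles on 61: each ℓ→(−1)^(ℓ−1), product (−1)^56 = +1.
(12|61)_J = +1 (Zolotarev's lemma cross-check).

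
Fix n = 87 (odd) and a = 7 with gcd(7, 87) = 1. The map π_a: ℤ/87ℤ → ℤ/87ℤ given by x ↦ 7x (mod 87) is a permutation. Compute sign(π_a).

Trace 49: π^k(49) = [49, 82, 52, 16, 25, 1, 7] for k=0..6.
15 cycles of lengths [7, 7, 7, 7, 7, 7, 7, 7, 7, 7, 7, 7, 1, 1, 1].
sign(π) = (−1)^{n − #cycles} = (−1)^{87−15} = (−1)^72 = +1.
Check: (7/87) = +1 by Zolotarev.

+1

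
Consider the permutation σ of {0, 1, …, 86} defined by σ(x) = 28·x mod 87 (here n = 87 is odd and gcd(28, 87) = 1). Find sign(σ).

Start at x=28: 28 → 1 → 28 (one orbit).
Cycle lengths of π_28 on ℤ/87ℤ: [2, 2, 2, 2, 2, 2, 2, 2, 2, 2, 2, 2, 2, 2, 2, 2, 2, 2, 2, 2, 2, 2, 2, 2, 2, 2, 2, 2, 2, 2, 2, 2, 2, 2, 2, 2, 2, 2, 2, 2, 2, 2, 1, 1, 1]; 45 cycles in total.
n − c = 87 − 45 = 42; sign = (−1)^42 = +1.

+1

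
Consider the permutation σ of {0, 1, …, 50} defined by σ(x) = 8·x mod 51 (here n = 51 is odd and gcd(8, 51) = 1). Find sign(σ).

-1

Start at x=4: 4 → 32 → 1 → 8 → 13 → 2 → 16 → … (one orbit).
Decompose π into cycles: lengths [8, 8, 8, 8, 8, 8, 2, 1] (8 cycles, including the fixed point 0).
51 − 8 = 43 transpositions; sign(π) = (−1)^43 = -1.
(8|51)_J = -1 (Zolotarev's lemma cross-check).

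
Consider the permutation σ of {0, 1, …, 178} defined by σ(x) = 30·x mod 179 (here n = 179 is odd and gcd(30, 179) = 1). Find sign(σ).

-1

Orbit of 126 under x↦30x: [126, 21, 93, 105, 107, 167, 177]… (length divides ord_179(30)).
The orbit structure of x ↦ 30x mod 179: 2 orbits of sizes [178, 1].
Σ(ℓ_i−1) = 179−2 = 177; sign = (−1)^177 = -1.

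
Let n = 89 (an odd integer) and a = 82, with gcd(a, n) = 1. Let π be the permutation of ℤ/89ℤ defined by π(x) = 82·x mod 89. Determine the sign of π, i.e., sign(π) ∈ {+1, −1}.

-1

Start at x=46: 46 → 34 → 29 → 64 → 86 → 21 → 31 → … (one orbit).
2 cycles of lengths [88, 1].
Σ(ℓ_i−1) = 89−2 = 87; sign = (−1)^87 = -1.
The Jacobi symbol (82|89) = -1 (Zolotarev) agrees.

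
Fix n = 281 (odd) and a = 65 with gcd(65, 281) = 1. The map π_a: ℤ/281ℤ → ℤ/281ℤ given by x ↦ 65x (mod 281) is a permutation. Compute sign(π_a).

-1

Orbit of 242 under x↦65x: [242, 275, 172, 221, 34, 243, 59]… (length divides ord_281(65)).
Cycle lengths of π_65 on ℤ/281ℤ: [56, 56, 56, 56, 56, 1]; 6 cycles in total.
281 − 6 = 275 transpositions; sign(π) = (−1)^275 = -1.
The Jacobi symbol (65|281) = -1 (Zolotarev) agrees.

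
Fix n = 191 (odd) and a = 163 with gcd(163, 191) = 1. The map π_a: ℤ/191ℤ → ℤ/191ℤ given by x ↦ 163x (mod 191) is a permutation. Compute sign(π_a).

Orbit of 125 under x↦163x: [125, 129, 17, 97, 149, 30, 115]… (length divides ord_191(163)).
3 cycles of lengths [95, 95, 1].
191 − 3 = 188 transpositions; sign(π) = (−1)^188 = +1.

+1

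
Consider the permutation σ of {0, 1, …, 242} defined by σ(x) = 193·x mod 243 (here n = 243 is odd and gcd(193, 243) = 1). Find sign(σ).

+1

Trace 169: π^k(169) = [169, 55, 166, 205, 199, 13, 79] for k=0..6.
Decompose π into cycles: lengths [81, 81, 27, 27, 9, 9, 3, 3, 1, 1, 1] (11 cycles, including the fixed point 0).
n − c = 243 − 11 = 232; sign = (−1)^232 = +1.
The Jacobi symbol (193|243) = +1 (Zolotarev) agrees.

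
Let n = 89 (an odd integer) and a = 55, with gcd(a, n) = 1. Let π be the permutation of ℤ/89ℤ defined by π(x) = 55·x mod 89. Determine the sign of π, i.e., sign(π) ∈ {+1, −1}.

Orbit of 88 under x↦55x: [88, 34, 1, 55]… (length divides ord_89(55)).
Decompose π into cycles: lengths [4, 4, 4, 4, 4, 4, 4, 4, 4, 4, 4, 4, 4, 4, 4, 4, 4, 4, 4, 4, 4, 4, 1] (23 cycles, including the fixed point 0).
89 − 23 = 66 transpositions; sign(π) = (−1)^66 = +1.
Check: (55/89) = +1 by Zolotarev.

+1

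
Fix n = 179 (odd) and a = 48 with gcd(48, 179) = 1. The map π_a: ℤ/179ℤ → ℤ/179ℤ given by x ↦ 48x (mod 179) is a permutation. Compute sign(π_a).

+1

Orbit of 56 under x↦48x: [56, 3, 144, 110, 89, 155, 101]… (length divides ord_179(48)).
3 cycles of lengths [89, 89, 1].
Σ(ℓ_i−1) = 179−3 = 176; sign = (−1)^176 = +1.
Zolotarev: (48|179) = +1, matching the cycle-count sign.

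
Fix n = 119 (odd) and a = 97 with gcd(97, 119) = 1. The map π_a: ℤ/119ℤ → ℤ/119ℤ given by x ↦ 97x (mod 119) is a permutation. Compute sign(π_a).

Start at x=43: 43 → 6 → 106 → 48 → 15 → 27 → 1 → … (one orbit).
The orbit structure of x ↦ 97x mod 119: 11 orbits of sizes [16, 16, 16, 16, 16, 16, 16, 2, 2, 2, 1].
11 cycles on 119: each ℓ→(−1)^(ℓ−1), product (−1)^108 = +1.
Check: (97/119) = +1 by Zolotarev.

+1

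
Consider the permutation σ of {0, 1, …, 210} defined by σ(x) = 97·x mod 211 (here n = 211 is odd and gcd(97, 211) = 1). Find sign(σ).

-1

Orbit of 65 under x↦97x: [65, 186, 107, 40, 82, 147, 122]… (length divides ord_211(97)).
The orbit structure of x ↦ 97x mod 211: 4 orbits of sizes [70, 70, 70, 1].
sign(π) = (−1)^{n − #cycles} = (−1)^{211−4} = (−1)^207 = -1.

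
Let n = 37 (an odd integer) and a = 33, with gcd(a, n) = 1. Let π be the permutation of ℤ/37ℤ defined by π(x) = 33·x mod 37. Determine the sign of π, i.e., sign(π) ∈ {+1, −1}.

Trace 26: π^k(26) = [26, 7, 9, 1, 33, 16, 10] for k=0..6.
Cycle lengths of π_33 on ℤ/37ℤ: [9, 9, 9, 9, 1]; 5 cycles in total.
n − c = 37 − 5 = 32; sign = (−1)^32 = +1.
Zolotarev: (33|37) = +1, matching the cycle-count sign.

+1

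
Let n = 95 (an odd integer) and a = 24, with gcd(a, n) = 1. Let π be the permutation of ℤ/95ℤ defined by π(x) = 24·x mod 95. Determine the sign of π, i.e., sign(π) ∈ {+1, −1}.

+1

Start at x=74: 74 → 66 → 64 → 16 → 4 → 1 → 24 → … (one orbit).
The orbit structure of x ↦ 24x mod 95: 9 orbits of sizes [18, 18, 18, 18, 9, 9, 2, 2, 1].
sign(π) = (−1)^{n − #cycles} = (−1)^{95−9} = (−1)^86 = +1.
The Jacobi symbol (24|95) = +1 (Zolotarev) agrees.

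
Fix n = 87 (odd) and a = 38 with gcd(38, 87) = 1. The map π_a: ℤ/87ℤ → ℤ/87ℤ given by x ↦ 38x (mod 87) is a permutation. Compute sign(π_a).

Start at x=49: 49 → 35 → 25 → 80 → 82 → 71 → 1 → … (one orbit).
Decompose π into cycles: lengths [14, 14, 14, 14, 14, 14, 2, 1] (8 cycles, including the fixed point 0).
87 − 8 = 79 transpositions; sign(π) = (−1)^79 = -1.

-1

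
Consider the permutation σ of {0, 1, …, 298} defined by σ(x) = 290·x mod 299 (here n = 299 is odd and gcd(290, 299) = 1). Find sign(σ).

Orbit of 270 under x↦290x: [270, 261, 43, 211, 194, 48, 166]… (length divides ord_299(290)).
8 cycles of lengths [66, 66, 66, 66, 22, 6, 6, 1].
n − c = 299 − 8 = 291; sign = (−1)^291 = -1.
The Jacobi symbol (290|299) = -1 (Zolotarev) agrees.

-1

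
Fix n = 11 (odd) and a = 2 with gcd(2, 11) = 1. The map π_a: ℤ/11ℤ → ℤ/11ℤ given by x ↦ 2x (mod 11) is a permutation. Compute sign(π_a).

Orbit of 1 under x↦2x: [1, 2, 4, 8, 5, 10, 9]… (length divides ord_11(2)).
2 cycles of lengths [10, 1].
11 − 2 = 9 transpositions; sign(π) = (−1)^9 = -1.

-1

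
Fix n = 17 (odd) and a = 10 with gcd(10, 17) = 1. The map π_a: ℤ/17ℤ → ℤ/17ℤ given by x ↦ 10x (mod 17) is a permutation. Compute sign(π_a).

-1

Start at x=4: 4 → 6 → 9 → 5 → 16 → 7 → 2 → … (one orbit).
Decompose π into cycles: lengths [16, 1] (2 cycles, including the fixed point 0).
n − c = 17 − 2 = 15; sign = (−1)^15 = -1.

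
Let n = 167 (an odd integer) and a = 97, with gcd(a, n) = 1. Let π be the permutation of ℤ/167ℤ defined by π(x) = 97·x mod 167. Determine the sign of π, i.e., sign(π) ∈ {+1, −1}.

Start at x=98: 98 → 154 → 75 → 94 → 100 → 14 → 22 → … (one orbit).
Decompose π into cycles: lengths [83, 83, 1] (3 cycles, including the fixed point 0).
3 cycles on 167: each ℓ→(−1)^(ℓ−1), product (−1)^164 = +1.

+1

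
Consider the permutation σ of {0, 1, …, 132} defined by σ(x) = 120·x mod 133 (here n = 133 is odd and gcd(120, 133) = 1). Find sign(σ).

+1

Start at x=1: 1 → 120 → 36 → 64 → 99 → 43 → 106 → … (one orbit).
Cycle lengths of π_120 on ℤ/133ℤ: [9, 9, 9, 9, 9, 9, 9, 9, 9, 9, 9, 9, 9, 9, 1, 1, 1, 1, 1, 1, 1]; 21 cycles in total.
With 21 cycles on 133 points, sign = (−1)^{133−21} = +1.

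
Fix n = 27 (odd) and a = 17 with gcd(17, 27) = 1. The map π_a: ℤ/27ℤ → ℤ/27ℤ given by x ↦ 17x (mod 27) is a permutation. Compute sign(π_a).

-1

Start at x=8: 8 → 1 → 17 → 19 → 26 → 10 → 8 (one orbit).
The orbit structure of x ↦ 17x mod 27: 8 orbits of sizes [6, 6, 6, 2, 2, 2, 2, 1].
n − c = 27 − 8 = 19; sign = (−1)^19 = -1.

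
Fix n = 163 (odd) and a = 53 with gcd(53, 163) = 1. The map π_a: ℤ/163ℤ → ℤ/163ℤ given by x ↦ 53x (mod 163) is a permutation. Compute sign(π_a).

+1

Start at x=133: 133 → 40 → 1 → 53 → 38 → 58 → 140 → … (one orbit).
Cycle type of π: 9×18 + 1; total 19 cycles.
n − c = 163 − 19 = 144; sign = (−1)^144 = +1.
The Jacobi symbol (53|163) = +1 (Zolotarev) agrees.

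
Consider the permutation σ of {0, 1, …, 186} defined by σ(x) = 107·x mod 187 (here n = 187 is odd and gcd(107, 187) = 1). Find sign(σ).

+1

Orbit of 79 under x↦107x: [79, 38, 139, 100, 41, 86, 39]… (length divides ord_187(107)).
Decompose π into cycles: lengths [80, 80, 16, 10, 1] (5 cycles, including the fixed point 0).
5 cycles on 187: each ℓ→(−1)^(ℓ−1), product (−1)^182 = +1.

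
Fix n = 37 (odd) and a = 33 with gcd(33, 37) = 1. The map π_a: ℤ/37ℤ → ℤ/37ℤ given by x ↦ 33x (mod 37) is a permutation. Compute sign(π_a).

+1

Trace 9: π^k(9) = [9, 1, 33, 16, 10, 34, 12] for k=0..6.
5 cycles of lengths [9, 9, 9, 9, 1].
sign(π) = (−1)^{n − #cycles} = (−1)^{37−5} = (−1)^32 = +1.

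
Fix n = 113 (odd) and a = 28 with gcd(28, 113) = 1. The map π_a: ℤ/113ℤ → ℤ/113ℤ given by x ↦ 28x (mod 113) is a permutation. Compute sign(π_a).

Trace 109: π^k(109) = [109, 1, 28, 106, 30, 49, 16] for k=0..6.
Decompose π into cycles: lengths [7, 7, 7, 7, 7, 7, 7, 7, 7, 7, 7, 7, 7, 7, 7, 7, 1] (17 cycles, including the fixed point 0).
Σ(ℓ_i−1) = 113−17 = 96; sign = (−1)^96 = +1.
(28|113)_J = +1 (Zolotarev's lemma cross-check).

+1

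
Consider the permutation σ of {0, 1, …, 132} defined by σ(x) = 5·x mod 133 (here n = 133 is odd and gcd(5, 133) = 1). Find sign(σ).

-1

Start at x=100: 100 → 101 → 106 → 131 → 123 → 83 → 16 → … (one orbit).
Cycle lengths of π_5 on ℤ/133ℤ: [18, 18, 18, 18, 18, 18, 9, 9, 6, 1]; 10 cycles in total.
n − c = 133 − 10 = 123; sign = (−1)^123 = -1.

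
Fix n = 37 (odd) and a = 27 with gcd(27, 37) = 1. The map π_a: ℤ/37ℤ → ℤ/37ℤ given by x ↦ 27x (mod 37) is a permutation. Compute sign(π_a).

+1

Start at x=36: 36 → 10 → 11 → 1 → 27 → 26 → 36 (one orbit).
7 cycles of lengths [6, 6, 6, 6, 6, 6, 1].
With 7 cycles on 37 points, sign = (−1)^{37−7} = +1.
Via Zolotarev, sign(π_{27}) = (27|37) = +1.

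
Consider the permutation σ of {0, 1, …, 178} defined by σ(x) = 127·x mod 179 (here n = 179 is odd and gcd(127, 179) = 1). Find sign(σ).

Start at x=78: 78 → 61 → 50 → 85 → 55 → 4 → 150 → … (one orbit).
2 cycles of lengths [178, 1].
179 − 2 = 177 transpositions; sign(π) = (−1)^177 = -1.
Zolotarev: (127|179) = -1, matching the cycle-count sign.

-1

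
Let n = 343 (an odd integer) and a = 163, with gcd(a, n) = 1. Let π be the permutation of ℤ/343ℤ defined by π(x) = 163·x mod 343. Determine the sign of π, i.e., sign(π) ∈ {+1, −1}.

+1

Trace 74: π^k(74) = [74, 57, 30, 88, 281, 184, 151] for k=0..6.
Cycle type of π: 147×2 + 21×2 + 3×2 + 1; total 7 cycles.
sign(π) = (−1)^{n − #cycles} = (−1)^{343−7} = (−1)^336 = +1.
Via Zolotarev, sign(π_{163}) = (163|343) = +1.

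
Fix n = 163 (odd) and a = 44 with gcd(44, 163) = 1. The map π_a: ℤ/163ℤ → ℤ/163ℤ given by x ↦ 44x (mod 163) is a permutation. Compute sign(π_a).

-1

Orbit of 134 under x↦44x: [134, 28, 91, 92, 136, 116, 51]… (length divides ord_163(44)).
2 cycles of lengths [162, 1].
sign(π) = (−1)^{n − #cycles} = (−1)^{163−2} = (−1)^161 = -1.
Check: (44/163) = -1 by Zolotarev.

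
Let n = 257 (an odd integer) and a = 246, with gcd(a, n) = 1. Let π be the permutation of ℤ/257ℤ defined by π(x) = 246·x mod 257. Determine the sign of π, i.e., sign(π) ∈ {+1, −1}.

+1

Trace 240: π^k(240) = [240, 187, 256, 11, 136, 46, 8] for k=0..6.
π_246 has 5 disjoint cycles with lengths [64, 64, 64, 64, 1] on {0,…,256}.
n − c = 257 − 5 = 252; sign = (−1)^252 = +1.
(246|257)_J = +1 (Zolotarev's lemma cross-check).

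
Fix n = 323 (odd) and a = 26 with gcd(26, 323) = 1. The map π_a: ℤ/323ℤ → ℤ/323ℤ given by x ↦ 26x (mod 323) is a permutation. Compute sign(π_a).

+1

Trace 229: π^k(229) = [229, 140, 87, 1, 26, 30, 134] for k=0..6.
π_26 has 21 disjoint cycles with lengths [24, 24, 24, 24, 24, 24, 24, 24, 24, 24, 24, 24, 8, 8, 3, 3, 3, 3, 3, 3, 1] on {0,…,322}.
With 21 cycles on 323 points, sign = (−1)^{323−21} = +1.
Zolotarev: (26|323) = +1, matching the cycle-count sign.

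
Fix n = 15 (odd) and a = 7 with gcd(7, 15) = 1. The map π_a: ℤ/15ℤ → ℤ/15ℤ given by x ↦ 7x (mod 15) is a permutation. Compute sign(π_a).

-1

Start at x=1: 1 → 7 → 4 → 13 → 1 (one orbit).
Cycle type of π: 4×3 + 1×3; total 6 cycles.
Σ(ℓ_i−1) = 15−6 = 9; sign = (−1)^9 = -1.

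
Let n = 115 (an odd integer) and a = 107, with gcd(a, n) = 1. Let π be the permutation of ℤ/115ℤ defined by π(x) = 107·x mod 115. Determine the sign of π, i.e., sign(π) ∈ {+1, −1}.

+1

Start at x=103: 103 → 96 → 37 → 49 → 68 → 31 → 97 → … (one orbit).
Cycle type of π: 44×2 + 22 + 4 + 1; total 5 cycles.
With 5 cycles on 115 points, sign = (−1)^{115−5} = +1.
The Jacobi symbol (107|115) = +1 (Zolotarev) agrees.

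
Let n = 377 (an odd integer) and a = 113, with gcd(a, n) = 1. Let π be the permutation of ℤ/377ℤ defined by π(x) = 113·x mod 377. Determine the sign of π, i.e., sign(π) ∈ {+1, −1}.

-1

Start at x=248: 248 → 126 → 289 → 235 → 165 → 172 → 209 → … (one orbit).
Cycle type of π: 84×4 + 28 + 3×4 + 1; total 10 cycles.
n − c = 377 − 10 = 367; sign = (−1)^367 = -1.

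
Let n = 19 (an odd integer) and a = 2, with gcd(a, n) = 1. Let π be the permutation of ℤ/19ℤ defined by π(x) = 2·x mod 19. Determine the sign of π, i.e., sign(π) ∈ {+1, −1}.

Start at x=14: 14 → 9 → 18 → 17 → 15 → 11 → 3 → … (one orbit).
Decompose π into cycles: lengths [18, 1] (2 cycles, including the fixed point 0).
2 cycles on 19: each ℓ→(−1)^(ℓ−1), product (−1)^17 = -1.

-1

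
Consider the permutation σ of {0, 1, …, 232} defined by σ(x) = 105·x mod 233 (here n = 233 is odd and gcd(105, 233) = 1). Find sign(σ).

+1

Trace 116: π^k(116) = [116, 64, 196, 76, 58, 32, 98] for k=0..6.
Cycle lengths of π_105 on ℤ/233ℤ: [58, 58, 58, 58, 1]; 5 cycles in total.
233 − 5 = 228 transpositions; sign(π) = (−1)^228 = +1.
Zolotarev: (105|233) = +1, matching the cycle-count sign.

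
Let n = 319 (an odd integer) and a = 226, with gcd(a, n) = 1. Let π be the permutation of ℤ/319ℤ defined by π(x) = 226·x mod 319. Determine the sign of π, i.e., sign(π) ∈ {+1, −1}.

Trace 228: π^k(228) = [228, 169, 233, 23, 94, 190, 194] for k=0..6.
Cycle type of π: 70×4 + 10 + 7×4 + 1; total 10 cycles.
Σ(ℓ_i−1) = 319−10 = 309; sign = (−1)^309 = -1.
Zolotarev: (226|319) = -1, matching the cycle-count sign.

-1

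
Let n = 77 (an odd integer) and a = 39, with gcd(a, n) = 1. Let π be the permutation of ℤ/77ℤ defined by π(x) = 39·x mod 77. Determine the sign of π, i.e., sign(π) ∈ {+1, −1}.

Trace 39: π^k(39) = [39, 58, 29, 53, 65, 71, 74] for k=0..6.
Decompose π into cycles: lengths [30, 30, 10, 3, 3, 1] (6 cycles, including the fixed point 0).
77 − 6 = 71 transpositions; sign(π) = (−1)^71 = -1.
Via Zolotarev, sign(π_{39}) = (39|77) = -1.

-1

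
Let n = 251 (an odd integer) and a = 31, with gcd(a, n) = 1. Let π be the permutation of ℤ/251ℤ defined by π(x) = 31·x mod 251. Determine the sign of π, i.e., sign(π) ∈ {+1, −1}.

Trace 3: π^k(3) = [3, 93, 122, 17, 25, 22, 180] for k=0..6.
Cycle type of π: 125×2 + 1; total 3 cycles.
n − c = 251 − 3 = 248; sign = (−1)^248 = +1.
Check: (31/251) = +1 by Zolotarev.

+1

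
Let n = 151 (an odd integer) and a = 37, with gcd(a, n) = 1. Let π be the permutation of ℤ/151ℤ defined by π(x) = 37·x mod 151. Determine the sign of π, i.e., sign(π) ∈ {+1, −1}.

Start at x=1: 1 → 37 → 10 → 68 → 100 → 76 → 94 → … (one orbit).
Cycle lengths of π_37 on ℤ/151ℤ: [75, 75, 1]; 3 cycles in total.
sign(π) = (−1)^{n − #cycles} = (−1)^{151−3} = (−1)^148 = +1.

+1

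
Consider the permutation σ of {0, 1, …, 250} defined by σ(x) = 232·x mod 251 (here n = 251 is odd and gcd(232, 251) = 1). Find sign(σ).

+1

Start at x=175: 175 → 189 → 174 → 208 → 64 → 39 → 12 → … (one orbit).
Cycle type of π: 125×2 + 1; total 3 cycles.
251 − 3 = 248 transpositions; sign(π) = (−1)^248 = +1.
(232|251)_J = +1 (Zolotarev's lemma cross-check).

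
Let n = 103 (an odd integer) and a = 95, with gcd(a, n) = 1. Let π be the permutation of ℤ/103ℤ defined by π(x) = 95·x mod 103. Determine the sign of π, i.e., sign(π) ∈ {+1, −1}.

-1

Start at x=30: 30 → 69 → 66 → 90 → 1 → 95 → 64 → … (one orbit).
4 cycles of lengths [34, 34, 34, 1].
With 4 cycles on 103 points, sign = (−1)^{103−4} = -1.
Zolotarev: (95|103) = -1, matching the cycle-count sign.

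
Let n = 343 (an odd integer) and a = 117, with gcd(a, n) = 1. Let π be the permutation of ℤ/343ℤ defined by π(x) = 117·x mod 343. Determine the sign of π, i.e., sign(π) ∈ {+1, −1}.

-1

Start at x=293: 293 → 324 → 178 → 246 → 313 → 263 → 244 → … (one orbit).
π_117 has 16 disjoint cycles with lengths [42, 42, 42, 42, 42, 42, 42, 6, 6, 6, 6, 6, 6, 6, 6, 1] on {0,…,342}.
With 16 cycles on 343 points, sign = (−1)^{343−16} = -1.
Via Zolotarev, sign(π_{117}) = (117|343) = -1.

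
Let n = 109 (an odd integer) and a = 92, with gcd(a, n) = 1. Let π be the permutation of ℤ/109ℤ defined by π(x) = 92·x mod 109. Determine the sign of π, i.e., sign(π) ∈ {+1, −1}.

Orbit of 1 under x↦92x: [1, 92, 71, 101, 27, 86, 64]… (length divides ord_109(92)).
Cycle type of π: 36×3 + 1; total 4 cycles.
n − c = 109 − 4 = 105; sign = (−1)^105 = -1.

-1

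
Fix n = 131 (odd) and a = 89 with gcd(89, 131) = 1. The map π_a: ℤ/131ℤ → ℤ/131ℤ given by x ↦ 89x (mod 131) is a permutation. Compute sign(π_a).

+1

Orbit of 89 under x↦89x: [89, 61, 58, 53, 1]… (length divides ord_131(89)).
Decompose π into cycles: lengths [5, 5, 5, 5, 5, 5, 5, 5, 5, 5, 5, 5, 5, 5, 5, 5, 5, 5, 5, 5, 5, 5, 5, 5, 5, 5, 1] (27 cycles, including the fixed point 0).
Σ(ℓ_i−1) = 131−27 = 104; sign = (−1)^104 = +1.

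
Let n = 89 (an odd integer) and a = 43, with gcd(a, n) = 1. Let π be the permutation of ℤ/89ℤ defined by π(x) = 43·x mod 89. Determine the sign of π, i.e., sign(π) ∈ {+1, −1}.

Start at x=11: 11 → 28 → 47 → 63 → 39 → 75 → 21 → … (one orbit).
2 cycles of lengths [88, 1].
With 2 cycles on 89 points, sign = (−1)^{89−2} = -1.
Check: (43/89) = -1 by Zolotarev.

-1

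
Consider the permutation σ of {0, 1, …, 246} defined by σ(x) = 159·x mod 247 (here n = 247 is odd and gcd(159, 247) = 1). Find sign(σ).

Trace 159: π^k(159) = [159, 87, 1] for k=0..2.
The orbit structure of x ↦ 159x mod 247: 83 orbits of sizes [3, 3, 3, 3, 3, 3, 3, 3, 3, 3, 3, 3, 3, 3, 3, 3, 3, 3, 3, 3, 3, 3, 3, 3, 3, 3, 3, 3, 3, 3, 3, 3, 3, 3, 3, 3, 3, 3, 3, 3, 3, 3, 3, 3, 3, 3, 3, 3, 3, 3, 3, 3, 3, 3, 3, 3, 3, 3, 3, 3, 3, 3, 3, 3, 3, 3, 3, 3, 3, 3, 3, 3, 3, 3, 3, 3, 3, 3, 3, 3, 3, 3, 1].
sign(π) = (−1)^{n − #cycles} = (−1)^{247−83} = (−1)^164 = +1.

+1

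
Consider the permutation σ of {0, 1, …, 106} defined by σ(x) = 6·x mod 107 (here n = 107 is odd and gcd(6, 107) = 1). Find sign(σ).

Start at x=92: 92 → 17 → 102 → 77 → 34 → 97 → 47 → … (one orbit).
Cycle lengths of π_6 on ℤ/107ℤ: [106, 1]; 2 cycles in total.
Σ(ℓ_i−1) = 107−2 = 105; sign = (−1)^105 = -1.
(6|107)_J = -1 (Zolotarev's lemma cross-check).

-1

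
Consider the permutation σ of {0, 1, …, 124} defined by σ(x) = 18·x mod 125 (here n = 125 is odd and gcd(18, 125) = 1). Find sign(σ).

Trace 32: π^k(32) = [32, 76, 118, 124, 107, 51, 43] for k=0..6.
Cycle type of π: 20×5 + 4×6 + 1; total 12 cycles.
Σ(ℓ_i−1) = 125−12 = 113; sign = (−1)^113 = -1.
Zolotarev: (18|125) = -1, matching the cycle-count sign.

-1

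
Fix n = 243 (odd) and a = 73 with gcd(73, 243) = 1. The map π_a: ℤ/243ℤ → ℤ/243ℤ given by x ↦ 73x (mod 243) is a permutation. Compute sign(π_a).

+1

Start at x=55: 55 → 127 → 37 → 28 → 100 → 10 → 1 → … (one orbit).
Cycle type of π: 27×6 + 9×6 + 3×6 + 1×9; total 27 cycles.
Σ(ℓ_i−1) = 243−27 = 216; sign = (−1)^216 = +1.
Check: (73/243) = +1 by Zolotarev.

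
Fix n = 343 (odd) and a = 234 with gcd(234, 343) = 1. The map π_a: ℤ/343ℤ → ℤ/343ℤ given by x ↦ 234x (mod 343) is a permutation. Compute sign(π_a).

-1

Start at x=272: 272 → 193 → 229 → 78 → 73 → 275 → 209 → … (one orbit).
Decompose π into cycles: lengths [294, 42, 6, 1] (4 cycles, including the fixed point 0).
Σ(ℓ_i−1) = 343−4 = 339; sign = (−1)^339 = -1.
Via Zolotarev, sign(π_{234}) = (234|343) = -1.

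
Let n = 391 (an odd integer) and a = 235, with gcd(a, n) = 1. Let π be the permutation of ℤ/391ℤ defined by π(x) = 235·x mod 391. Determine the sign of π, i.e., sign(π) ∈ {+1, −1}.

Orbit of 64 under x↦235x: [64, 182, 151, 295, 118, 360, 144]… (length divides ord_391(235)).
The orbit structure of x ↦ 235x mod 391: 5 orbits of sizes [176, 176, 22, 16, 1].
Σ(ℓ_i−1) = 391−5 = 386; sign = (−1)^386 = +1.
The Jacobi symbol (235|391) = +1 (Zolotarev) agrees.

+1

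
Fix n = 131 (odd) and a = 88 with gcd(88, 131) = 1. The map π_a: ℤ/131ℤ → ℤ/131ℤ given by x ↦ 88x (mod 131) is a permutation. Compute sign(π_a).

-1

Orbit of 30 under x↦88x: [30, 20, 57, 38, 69, 46, 118]… (length divides ord_131(88)).
2 cycles of lengths [130, 1].
2 cycles on 131: each ℓ→(−1)^(ℓ−1), product (−1)^129 = -1.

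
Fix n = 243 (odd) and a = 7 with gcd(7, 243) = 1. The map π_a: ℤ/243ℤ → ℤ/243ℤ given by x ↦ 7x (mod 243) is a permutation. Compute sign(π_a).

+1

Orbit of 100 under x↦7x: [100, 214, 40, 37, 16, 112, 55]… (length divides ord_243(7)).
Cycle type of π: 81×2 + 27×2 + 9×2 + 3×2 + 1×3; total 11 cycles.
243 − 11 = 232 transpositions; sign(π) = (−1)^232 = +1.
Check: (7/243) = +1 by Zolotarev.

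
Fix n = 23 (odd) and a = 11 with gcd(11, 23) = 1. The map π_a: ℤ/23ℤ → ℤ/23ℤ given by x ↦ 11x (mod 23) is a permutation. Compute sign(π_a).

Trace 14: π^k(14) = [14, 16, 15, 4, 21, 1, 11] for k=0..6.
Decompose π into cycles: lengths [22, 1] (2 cycles, including the fixed point 0).
With 2 cycles on 23 points, sign = (−1)^{23−2} = -1.
The Jacobi symbol (11|23) = -1 (Zolotarev) agrees.

-1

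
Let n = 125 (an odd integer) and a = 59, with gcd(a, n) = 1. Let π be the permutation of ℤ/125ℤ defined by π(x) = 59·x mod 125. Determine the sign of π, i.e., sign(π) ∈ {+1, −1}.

+1

Orbit of 24 under x↦59x: [24, 41, 44, 96, 39, 51, 9]… (length divides ord_125(59)).
Cycle lengths of π_59 on ℤ/125ℤ: [50, 50, 10, 10, 2, 2, 1]; 7 cycles in total.
sign(π) = (−1)^{n − #cycles} = (−1)^{125−7} = (−1)^118 = +1.
Zolotarev: (59|125) = +1, matching the cycle-count sign.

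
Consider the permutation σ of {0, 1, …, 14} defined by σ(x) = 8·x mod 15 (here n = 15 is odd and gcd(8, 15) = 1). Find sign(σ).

Orbit of 8 under x↦8x: [8, 4, 2, 1]… (length divides ord_15(8)).
Cycle lengths of π_8 on ℤ/15ℤ: [4, 4, 4, 2, 1]; 5 cycles in total.
5 cycles on 15: each ℓ→(−1)^(ℓ−1), product (−1)^10 = +1.
Check: (8/15) = +1 by Zolotarev.

+1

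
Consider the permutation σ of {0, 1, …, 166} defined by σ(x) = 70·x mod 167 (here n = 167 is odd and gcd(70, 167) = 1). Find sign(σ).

-1

Trace 23: π^k(23) = [23, 107, 142, 87, 78, 116, 104] for k=0..6.
Decompose π into cycles: lengths [166, 1] (2 cycles, including the fixed point 0).
Σ(ℓ_i−1) = 167−2 = 165; sign = (−1)^165 = -1.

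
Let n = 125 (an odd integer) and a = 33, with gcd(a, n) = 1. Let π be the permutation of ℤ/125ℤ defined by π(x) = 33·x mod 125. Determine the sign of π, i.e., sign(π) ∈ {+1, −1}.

Orbit of 6 under x↦33x: [6, 73, 34, 122, 26, 108, 64]… (length divides ord_125(33)).
Cycle lengths of π_33 on ℤ/125ℤ: [100, 20, 4, 1]; 4 cycles in total.
With 4 cycles on 125 points, sign = (−1)^{125−4} = -1.
Zolotarev: (33|125) = -1, matching the cycle-count sign.

-1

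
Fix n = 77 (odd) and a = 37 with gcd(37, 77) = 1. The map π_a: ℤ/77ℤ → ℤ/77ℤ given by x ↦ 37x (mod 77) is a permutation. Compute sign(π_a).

+1

Trace 25: π^k(25) = [25, 1, 37, 60, 64, 58, 67] for k=0..6.
Cycle lengths of π_37 on ℤ/77ℤ: [15, 15, 15, 15, 5, 5, 3, 3, 1]; 9 cycles in total.
With 9 cycles on 77 points, sign = (−1)^{77−9} = +1.
Zolotarev: (37|77) = +1, matching the cycle-count sign.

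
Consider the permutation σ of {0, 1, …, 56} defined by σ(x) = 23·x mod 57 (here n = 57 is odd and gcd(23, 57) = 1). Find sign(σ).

-1

Orbit of 35 under x↦23x: [35, 7, 47, 55, 11, 25, 5]… (length divides ord_57(23)).
The orbit structure of x ↦ 23x mod 57: 6 orbits of sizes [18, 18, 9, 9, 2, 1].
Σ(ℓ_i−1) = 57−6 = 51; sign = (−1)^51 = -1.
(23|57)_J = -1 (Zolotarev's lemma cross-check).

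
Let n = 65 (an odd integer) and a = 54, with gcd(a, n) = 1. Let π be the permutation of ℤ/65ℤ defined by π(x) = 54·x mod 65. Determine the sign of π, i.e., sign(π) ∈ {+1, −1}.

Start at x=54: 54 → 56 → 34 → 16 → 19 → 51 → 24 → … (one orbit).
8 cycles of lengths [12, 12, 12, 12, 12, 2, 2, 1].
8 cycles on 65: each ℓ→(−1)^(ℓ−1), product (−1)^57 = -1.

-1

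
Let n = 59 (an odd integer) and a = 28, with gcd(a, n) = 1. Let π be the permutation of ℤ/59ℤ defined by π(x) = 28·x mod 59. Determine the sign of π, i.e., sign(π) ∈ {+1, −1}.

+1

Start at x=16: 16 → 35 → 36 → 5 → 22 → 26 → 20 → … (one orbit).
Cycle lengths of π_28 on ℤ/59ℤ: [29, 29, 1]; 3 cycles in total.
3 cycles on 59: each ℓ→(−1)^(ℓ−1), product (−1)^56 = +1.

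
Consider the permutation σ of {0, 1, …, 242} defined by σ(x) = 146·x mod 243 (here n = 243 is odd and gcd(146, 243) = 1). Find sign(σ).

Trace 80: π^k(80) = [80, 16, 149, 127, 74, 112, 71] for k=0..6.
Decompose π into cycles: lengths [162, 54, 18, 6, 2, 1] (6 cycles, including the fixed point 0).
sign(π) = (−1)^{n − #cycles} = (−1)^{243−6} = (−1)^237 = -1.
(146|243)_J = -1 (Zolotarev's lemma cross-check).

-1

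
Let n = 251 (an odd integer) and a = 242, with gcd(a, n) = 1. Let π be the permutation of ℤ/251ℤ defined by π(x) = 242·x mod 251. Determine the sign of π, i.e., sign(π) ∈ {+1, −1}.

-1

Start at x=112: 112 → 247 → 36 → 178 → 155 → 111 → 5 → … (one orbit).
Cycle lengths of π_242 on ℤ/251ℤ: [250, 1]; 2 cycles in total.
Σ(ℓ_i−1) = 251−2 = 249; sign = (−1)^249 = -1.
Check: (242/251) = -1 by Zolotarev.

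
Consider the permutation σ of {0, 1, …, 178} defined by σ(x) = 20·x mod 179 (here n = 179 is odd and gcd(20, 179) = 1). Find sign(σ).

Orbit of 17 under x↦20x: [17, 161, 177, 139, 95, 110, 52]… (length divides ord_179(20)).
Cycle lengths of π_20 on ℤ/179ℤ: [89, 89, 1]; 3 cycles in total.
n − c = 179 − 3 = 176; sign = (−1)^176 = +1.
(20|179)_J = +1 (Zolotarev's lemma cross-check).

+1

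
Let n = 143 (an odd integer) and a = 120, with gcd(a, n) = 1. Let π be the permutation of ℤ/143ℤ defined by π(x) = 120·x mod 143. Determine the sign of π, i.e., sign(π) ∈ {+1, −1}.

Trace 87: π^k(87) = [87, 1, 120, 100, 131, 133] for k=0..5.
Cycle lengths of π_120 on ℤ/143ℤ: [6, 6, 6, 6, 6, 6, 6, 6, 6, 6, 6, 6, 6, 6, 6, 6, 6, 6, 6, 6, 3, 3, 3, 3, 2, 2, 2, 2, 2, 1]; 30 cycles in total.
n − c = 143 − 30 = 113; sign = (−1)^113 = -1.
The Jacobi symbol (120|143) = -1 (Zolotarev) agrees.

-1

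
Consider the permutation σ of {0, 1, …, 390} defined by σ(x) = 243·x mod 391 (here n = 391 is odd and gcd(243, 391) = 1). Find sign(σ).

-1

Start at x=349: 349 → 351 → 55 → 71 → 49 → 177 → 1 → … (one orbit).
Decompose π into cycles: lengths [176, 176, 16, 11, 11, 1] (6 cycles, including the fixed point 0).
n − c = 391 − 6 = 385; sign = (−1)^385 = -1.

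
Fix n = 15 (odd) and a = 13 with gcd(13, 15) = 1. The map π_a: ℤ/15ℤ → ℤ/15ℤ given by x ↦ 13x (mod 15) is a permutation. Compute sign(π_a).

-1

Orbit of 13 under x↦13x: [13, 4, 7, 1]… (length divides ord_15(13)).
Decompose π into cycles: lengths [4, 4, 4, 1, 1, 1] (6 cycles, including the fixed point 0).
With 6 cycles on 15 points, sign = (−1)^{15−6} = -1.
Zolotarev: (13|15) = -1, matching the cycle-count sign.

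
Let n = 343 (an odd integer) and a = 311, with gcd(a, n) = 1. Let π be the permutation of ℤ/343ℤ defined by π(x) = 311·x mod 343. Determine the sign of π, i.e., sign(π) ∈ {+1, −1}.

-1

Trace 177: π^k(177) = [177, 167, 144, 194, 309, 59, 170] for k=0..6.
Cycle lengths of π_311 on ℤ/343ℤ: [294, 42, 6, 1]; 4 cycles in total.
n − c = 343 − 4 = 339; sign = (−1)^339 = -1.
Via Zolotarev, sign(π_{311}) = (311|343) = -1.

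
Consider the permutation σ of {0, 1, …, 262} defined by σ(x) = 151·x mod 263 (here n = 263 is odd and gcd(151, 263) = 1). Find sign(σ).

Orbit of 78 under x↦151x: [78, 206, 72, 89, 26, 244, 24]… (length divides ord_263(151)).
The orbit structure of x ↦ 151x mod 263: 3 orbits of sizes [131, 131, 1].
263 − 3 = 260 transpositions; sign(π) = (−1)^260 = +1.
(151|263)_J = +1 (Zolotarev's lemma cross-check).

+1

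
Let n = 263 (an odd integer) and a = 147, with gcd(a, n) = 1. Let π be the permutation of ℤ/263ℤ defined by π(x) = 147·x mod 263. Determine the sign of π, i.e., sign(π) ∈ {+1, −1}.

Start at x=61: 61 → 25 → 256 → 23 → 225 → 200 → 207 → … (one orbit).
Cycle type of π: 131×2 + 1; total 3 cycles.
With 3 cycles on 263 points, sign = (−1)^{263−3} = +1.

+1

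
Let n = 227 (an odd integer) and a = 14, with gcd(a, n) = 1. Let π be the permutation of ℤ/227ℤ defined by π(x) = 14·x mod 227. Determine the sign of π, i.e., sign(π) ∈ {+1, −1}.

-1

Orbit of 175 under x↦14x: [175, 180, 23, 95, 195, 6, 84]… (length divides ord_227(14)).
Cycle type of π: 226 + 1; total 2 cycles.
n − c = 227 − 2 = 225; sign = (−1)^225 = -1.
The Jacobi symbol (14|227) = -1 (Zolotarev) agrees.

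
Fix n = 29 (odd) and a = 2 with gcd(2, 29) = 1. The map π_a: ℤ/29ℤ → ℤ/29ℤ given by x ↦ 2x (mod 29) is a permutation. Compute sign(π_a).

Start at x=27: 27 → 25 → 21 → 13 → 26 → 23 → 17 → … (one orbit).
Decompose π into cycles: lengths [28, 1] (2 cycles, including the fixed point 0).
With 2 cycles on 29 points, sign = (−1)^{29−2} = -1.

-1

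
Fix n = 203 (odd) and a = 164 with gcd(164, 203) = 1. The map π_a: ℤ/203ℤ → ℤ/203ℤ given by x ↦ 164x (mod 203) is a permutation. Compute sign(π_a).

+1

Start at x=153: 153 → 123 → 75 → 120 → 192 → 23 → 118 → … (one orbit).
Decompose π into cycles: lengths [84, 84, 28, 6, 1] (5 cycles, including the fixed point 0).
With 5 cycles on 203 points, sign = (−1)^{203−5} = +1.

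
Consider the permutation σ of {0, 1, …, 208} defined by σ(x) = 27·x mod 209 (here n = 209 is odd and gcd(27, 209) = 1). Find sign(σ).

-1

Trace 45: π^k(45) = [45, 170, 201, 202, 20, 122, 159] for k=0..6.
Decompose π into cycles: lengths [30, 30, 30, 30, 30, 30, 6, 6, 6, 5, 5, 1] (12 cycles, including the fixed point 0).
209 − 12 = 197 transpositions; sign(π) = (−1)^197 = -1.
Via Zolotarev, sign(π_{27}) = (27|209) = -1.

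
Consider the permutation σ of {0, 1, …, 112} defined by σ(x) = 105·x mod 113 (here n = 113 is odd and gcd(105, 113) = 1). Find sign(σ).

+1

Trace 105: π^k(105) = [105, 64, 53, 28, 2, 97, 15] for k=0..6.
Cycle type of π: 28×4 + 1; total 5 cycles.
sign(π) = (−1)^{n − #cycles} = (−1)^{113−5} = (−1)^108 = +1.
Via Zolotarev, sign(π_{105}) = (105|113) = +1.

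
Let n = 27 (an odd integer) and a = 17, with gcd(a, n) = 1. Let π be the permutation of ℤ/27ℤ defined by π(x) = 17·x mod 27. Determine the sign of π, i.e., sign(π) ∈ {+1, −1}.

-1

Trace 19: π^k(19) = [19, 26, 10, 8, 1, 17] for k=0..5.
Cycle lengths of π_17 on ℤ/27ℤ: [6, 6, 6, 2, 2, 2, 2, 1]; 8 cycles in total.
8 cycles on 27: each ℓ→(−1)^(ℓ−1), product (−1)^19 = -1.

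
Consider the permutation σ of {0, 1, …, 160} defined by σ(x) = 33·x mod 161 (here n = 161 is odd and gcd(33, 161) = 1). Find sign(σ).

Start at x=34: 34 → 156 → 157 → 29 → 152 → 25 → 20 → … (one orbit).
Decompose π into cycles: lengths [66, 66, 22, 6, 1] (5 cycles, including the fixed point 0).
161 − 5 = 156 transpositions; sign(π) = (−1)^156 = +1.
The Jacobi symbol (33|161) = +1 (Zolotarev) agrees.

+1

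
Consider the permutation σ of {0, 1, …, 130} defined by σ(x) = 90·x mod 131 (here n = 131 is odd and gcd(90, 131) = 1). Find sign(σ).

-1

Trace 108: π^k(108) = [108, 26, 113, 83, 3, 8, 65] for k=0..6.
Cycle lengths of π_90 on ℤ/131ℤ: [130, 1]; 2 cycles in total.
sign(π) = (−1)^{n − #cycles} = (−1)^{131−2} = (−1)^129 = -1.
Check: (90/131) = -1 by Zolotarev.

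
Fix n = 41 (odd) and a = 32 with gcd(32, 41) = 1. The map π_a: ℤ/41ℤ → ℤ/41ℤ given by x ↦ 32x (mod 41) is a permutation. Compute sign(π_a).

+1

Orbit of 40 under x↦32x: [40, 9, 1, 32]… (length divides ord_41(32)).
The orbit structure of x ↦ 32x mod 41: 11 orbits of sizes [4, 4, 4, 4, 4, 4, 4, 4, 4, 4, 1].
n − c = 41 − 11 = 30; sign = (−1)^30 = +1.
Check: (32/41) = +1 by Zolotarev.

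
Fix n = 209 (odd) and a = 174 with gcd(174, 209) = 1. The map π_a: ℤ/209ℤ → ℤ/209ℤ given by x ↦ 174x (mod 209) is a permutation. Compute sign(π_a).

-1

Trace 119: π^k(119) = [119, 15, 102, 192, 177, 75, 92] for k=0..6.
Cycle lengths of π_174 on ℤ/209ℤ: [90, 90, 18, 5, 5, 1]; 6 cycles in total.
Σ(ℓ_i−1) = 209−6 = 203; sign = (−1)^203 = -1.
The Jacobi symbol (174|209) = -1 (Zolotarev) agrees.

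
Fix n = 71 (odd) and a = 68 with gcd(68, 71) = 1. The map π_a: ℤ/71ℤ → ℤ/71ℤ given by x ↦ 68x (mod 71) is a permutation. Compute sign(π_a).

-1

Orbit of 47 under x↦68x: [47, 1, 68, 9, 44, 10, 41]… (length divides ord_71(68)).
π_68 has 2 disjoint cycles with lengths [70, 1] on {0,…,70}.
Σ(ℓ_i−1) = 71−2 = 69; sign = (−1)^69 = -1.
(68|71)_J = -1 (Zolotarev's lemma cross-check).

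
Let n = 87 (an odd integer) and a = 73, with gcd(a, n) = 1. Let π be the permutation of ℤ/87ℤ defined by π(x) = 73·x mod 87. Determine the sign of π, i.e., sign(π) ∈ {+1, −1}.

-1

Orbit of 43 under x↦73x: [43, 7, 76, 67, 19, 82, 70]… (length divides ord_87(73)).
Cycle lengths of π_73 on ℤ/87ℤ: [28, 28, 28, 1, 1, 1]; 6 cycles in total.
With 6 cycles on 87 points, sign = (−1)^{87−6} = -1.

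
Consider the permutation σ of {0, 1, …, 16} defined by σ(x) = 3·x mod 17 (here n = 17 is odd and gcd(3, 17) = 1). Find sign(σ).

Trace 14: π^k(14) = [14, 8, 7, 4, 12, 2, 6] for k=0..6.
Cycle type of π: 16 + 1; total 2 cycles.
2 cycles on 17: each ℓ→(−1)^(ℓ−1), product (−1)^15 = -1.
The Jacobi symbol (3|17) = -1 (Zolotarev) agrees.

-1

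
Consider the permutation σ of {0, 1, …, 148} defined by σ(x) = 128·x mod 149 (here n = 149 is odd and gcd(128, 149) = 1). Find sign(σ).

Trace 111: π^k(111) = [111, 53, 79, 129, 122, 120, 13] for k=0..6.
Cycle lengths of π_128 on ℤ/149ℤ: [148, 1]; 2 cycles in total.
With 2 cycles on 149 points, sign = (−1)^{149−2} = -1.
Zolotarev: (128|149) = -1, matching the cycle-count sign.

-1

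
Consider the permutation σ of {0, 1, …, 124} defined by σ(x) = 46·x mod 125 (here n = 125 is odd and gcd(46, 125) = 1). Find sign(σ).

Orbit of 76 under x↦46x: [76, 121, 66, 36, 31, 51, 96]… (length divides ord_125(46)).
13 cycles of lengths [25, 25, 25, 25, 5, 5, 5, 5, 1, 1, 1, 1, 1].
125 − 13 = 112 transpositions; sign(π) = (−1)^112 = +1.

+1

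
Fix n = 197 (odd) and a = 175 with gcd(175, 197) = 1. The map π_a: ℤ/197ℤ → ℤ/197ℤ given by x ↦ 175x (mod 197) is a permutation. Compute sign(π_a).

Trace 70: π^k(70) = [70, 36, 193, 88, 34, 40, 105] for k=0..6.
Cycle lengths of π_175 on ℤ/197ℤ: [49, 49, 49, 49, 1]; 5 cycles in total.
n − c = 197 − 5 = 192; sign = (−1)^192 = +1.
The Jacobi symbol (175|197) = +1 (Zolotarev) agrees.

+1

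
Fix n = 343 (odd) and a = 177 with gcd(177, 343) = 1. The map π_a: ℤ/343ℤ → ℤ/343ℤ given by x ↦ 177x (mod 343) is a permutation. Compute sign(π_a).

+1

Trace 312: π^k(312) = [312, 1, 177, 116, 295, 79, 263] for k=0..6.
Cycle type of π: 21×14 + 3×16 + 1; total 31 cycles.
sign(π) = (−1)^{n − #cycles} = (−1)^{343−31} = (−1)^312 = +1.
(177|343)_J = +1 (Zolotarev's lemma cross-check).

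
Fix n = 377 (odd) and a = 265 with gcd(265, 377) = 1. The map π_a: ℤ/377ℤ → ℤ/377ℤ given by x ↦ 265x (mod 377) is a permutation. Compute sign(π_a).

Orbit of 25 under x↦265x: [25, 216, 313, 5, 194, 138, 1]… (length divides ord_377(265)).
Decompose π into cycles: lengths [28, 28, 28, 28, 28, 28, 28, 28, 28, 28, 28, 28, 14, 14, 4, 4, 4, 1] (18 cycles, including the fixed point 0).
n − c = 377 − 18 = 359; sign = (−1)^359 = -1.
Zolotarev: (265|377) = -1, matching the cycle-count sign.

-1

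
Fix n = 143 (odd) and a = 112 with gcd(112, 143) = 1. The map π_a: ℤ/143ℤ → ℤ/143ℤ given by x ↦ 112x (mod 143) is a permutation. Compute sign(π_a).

+1

Trace 38: π^k(38) = [38, 109, 53, 73, 25, 83, 1] for k=0..6.
11 cycles of lengths [20, 20, 20, 20, 20, 20, 10, 4, 4, 4, 1].
143 − 11 = 132 transpositions; sign(π) = (−1)^132 = +1.
Zolotarev: (112|143) = +1, matching the cycle-count sign.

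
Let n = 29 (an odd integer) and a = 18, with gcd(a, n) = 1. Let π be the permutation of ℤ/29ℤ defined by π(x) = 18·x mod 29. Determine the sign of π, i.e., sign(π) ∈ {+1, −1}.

-1

Trace 28: π^k(28) = [28, 11, 24, 26, 4, 14, 20] for k=0..6.
Cycle lengths of π_18 on ℤ/29ℤ: [28, 1]; 2 cycles in total.
Σ(ℓ_i−1) = 29−2 = 27; sign = (−1)^27 = -1.
Zolotarev: (18|29) = -1, matching the cycle-count sign.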